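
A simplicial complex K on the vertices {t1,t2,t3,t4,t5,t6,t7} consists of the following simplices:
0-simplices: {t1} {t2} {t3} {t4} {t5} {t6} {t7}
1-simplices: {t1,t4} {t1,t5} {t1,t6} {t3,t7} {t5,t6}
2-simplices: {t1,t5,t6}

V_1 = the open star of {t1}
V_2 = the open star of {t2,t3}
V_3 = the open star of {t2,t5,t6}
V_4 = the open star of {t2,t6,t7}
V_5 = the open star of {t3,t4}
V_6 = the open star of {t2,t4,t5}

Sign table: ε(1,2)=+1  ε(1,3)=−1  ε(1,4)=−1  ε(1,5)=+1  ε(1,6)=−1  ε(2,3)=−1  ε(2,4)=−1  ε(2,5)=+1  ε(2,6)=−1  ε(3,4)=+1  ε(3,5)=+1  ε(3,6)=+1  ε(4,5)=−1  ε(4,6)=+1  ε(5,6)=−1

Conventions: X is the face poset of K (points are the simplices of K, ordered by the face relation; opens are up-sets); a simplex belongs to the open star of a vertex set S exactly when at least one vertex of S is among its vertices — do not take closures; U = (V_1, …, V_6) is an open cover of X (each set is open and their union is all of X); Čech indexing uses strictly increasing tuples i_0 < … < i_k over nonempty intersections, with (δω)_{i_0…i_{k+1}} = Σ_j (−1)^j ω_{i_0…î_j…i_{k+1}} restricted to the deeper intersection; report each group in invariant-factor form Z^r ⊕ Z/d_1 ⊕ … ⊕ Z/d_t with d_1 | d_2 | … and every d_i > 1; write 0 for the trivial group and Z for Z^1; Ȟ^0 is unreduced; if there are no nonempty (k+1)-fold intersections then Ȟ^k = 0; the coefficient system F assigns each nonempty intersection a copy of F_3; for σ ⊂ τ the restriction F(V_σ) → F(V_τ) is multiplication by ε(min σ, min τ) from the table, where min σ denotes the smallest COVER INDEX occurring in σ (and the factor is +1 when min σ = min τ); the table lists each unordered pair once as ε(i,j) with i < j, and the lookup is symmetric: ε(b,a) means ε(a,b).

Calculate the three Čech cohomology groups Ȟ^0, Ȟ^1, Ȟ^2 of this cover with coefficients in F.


Ȟ^0 ≅ Z/3,  Ȟ^1 ≅ Z/3,  Ȟ^2 ≅ 0

nerve of the cover:
  V1={{t1},{t1,t4},{t1,t5},{t1,t6},{t1,t5,t6}} V2={{t2},{t3},{t3,t7}} V3={{t2},{t5},{t6},{t1,t5},{t1,t6},{t5,t6},{t1,t5,t6}} V4={{t2},{t6},{t7},{t1,t6},{t3,t7},{t5,t6},{t1,t5,t6}} V5={{t3},{t4},{t1,t4},{t3,t7}} V6={{t2},{t4},{t5},{t1,t4},{t1,t5},{t5,t6},{t1,t5,t6}}
  V13={{t1,t5},{t1,t6},{t1,t5,t6}} V14={{t1,t6},{t1,t5,t6}} V15={{t1,t4}} V16={{t1,t4},{t1,t5},{t1,t5,t6}} V23={{t2}} V24={{t2},{t3,t7}} V25={{t3},{t3,t7}} V26={{t2}} V34={{t2},{t6},{t1,t6},{t5,t6},{t1,t5,t6}} V36={{t2},{t5},{t1,t5},{t5,t6},{t1,t5,t6}} V45={{t3,t7}} V46={{t2},{t5,t6},{t1,t5,t6}} V56={{t4},{t1,t4}}
  V134={{t1,t6},{t1,t5,t6}} V136={{t1,t5},{t1,t5,t6}} V146={{t1,t5,t6}} V156={{t1,t4}} V234={{t2}} V236={{t2}} V245={{t3,t7}} V246={{t2}} V346={{t2},{t5,t6},{t1,t5,t6}}
  V1346={{t1,t5,t6}} V2346={{t2}}
C dims 6,13,9,2; δ0: rk_F3 5; δ1: rk_F3 7; δ2: rk_F3 2
Ȟ^0 = (6 − 5) − 0 = 1, so Ȟ^0 ≅ Z/3
Ȟ^1 = (13 − 7) − 5 = 1, so Ȟ^1 ≅ Z/3
Ȟ^2 = (9 − 2) − 7 = 0, so Ȟ^2 ≅ 0


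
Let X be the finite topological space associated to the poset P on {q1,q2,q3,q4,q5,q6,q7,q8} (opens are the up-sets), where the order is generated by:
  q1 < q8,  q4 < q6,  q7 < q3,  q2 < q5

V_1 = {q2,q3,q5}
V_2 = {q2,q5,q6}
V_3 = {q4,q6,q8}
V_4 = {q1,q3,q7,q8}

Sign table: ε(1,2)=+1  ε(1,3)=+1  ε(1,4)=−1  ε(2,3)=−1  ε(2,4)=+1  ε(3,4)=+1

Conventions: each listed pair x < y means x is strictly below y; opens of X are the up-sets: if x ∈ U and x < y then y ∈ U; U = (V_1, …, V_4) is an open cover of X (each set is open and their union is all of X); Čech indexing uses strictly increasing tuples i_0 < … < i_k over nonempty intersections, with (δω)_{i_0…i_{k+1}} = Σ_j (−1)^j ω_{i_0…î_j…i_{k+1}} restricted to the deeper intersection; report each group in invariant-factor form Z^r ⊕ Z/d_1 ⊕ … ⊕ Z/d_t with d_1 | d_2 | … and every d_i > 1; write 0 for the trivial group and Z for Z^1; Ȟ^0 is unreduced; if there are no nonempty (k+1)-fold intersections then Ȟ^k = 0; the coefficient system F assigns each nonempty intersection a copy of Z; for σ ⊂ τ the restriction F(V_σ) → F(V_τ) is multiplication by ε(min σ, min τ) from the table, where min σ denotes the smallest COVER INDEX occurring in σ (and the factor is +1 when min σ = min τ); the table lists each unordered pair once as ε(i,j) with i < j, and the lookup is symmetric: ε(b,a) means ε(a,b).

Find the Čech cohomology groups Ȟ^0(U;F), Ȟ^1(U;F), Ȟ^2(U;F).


nerve of the cover:
  V12={q2,q5} V14={q3} V23={q6} V34={q8}
C dims 4,4; δ0: rk 3, SNF 1^3
Ȟ^0 = (4 − 3) − 0 = 1, so Ȟ^0 ≅ Z
Ȟ^1 = (4 − 0) − 3 = 1, so Ȟ^1 ≅ Z
Ȟ^2 = (0 − 0) − 0 = 0, so Ȟ^2 ≅ 0

Ȟ^0 = Z, Ȟ^1 = Z, Ȟ^2 = 0


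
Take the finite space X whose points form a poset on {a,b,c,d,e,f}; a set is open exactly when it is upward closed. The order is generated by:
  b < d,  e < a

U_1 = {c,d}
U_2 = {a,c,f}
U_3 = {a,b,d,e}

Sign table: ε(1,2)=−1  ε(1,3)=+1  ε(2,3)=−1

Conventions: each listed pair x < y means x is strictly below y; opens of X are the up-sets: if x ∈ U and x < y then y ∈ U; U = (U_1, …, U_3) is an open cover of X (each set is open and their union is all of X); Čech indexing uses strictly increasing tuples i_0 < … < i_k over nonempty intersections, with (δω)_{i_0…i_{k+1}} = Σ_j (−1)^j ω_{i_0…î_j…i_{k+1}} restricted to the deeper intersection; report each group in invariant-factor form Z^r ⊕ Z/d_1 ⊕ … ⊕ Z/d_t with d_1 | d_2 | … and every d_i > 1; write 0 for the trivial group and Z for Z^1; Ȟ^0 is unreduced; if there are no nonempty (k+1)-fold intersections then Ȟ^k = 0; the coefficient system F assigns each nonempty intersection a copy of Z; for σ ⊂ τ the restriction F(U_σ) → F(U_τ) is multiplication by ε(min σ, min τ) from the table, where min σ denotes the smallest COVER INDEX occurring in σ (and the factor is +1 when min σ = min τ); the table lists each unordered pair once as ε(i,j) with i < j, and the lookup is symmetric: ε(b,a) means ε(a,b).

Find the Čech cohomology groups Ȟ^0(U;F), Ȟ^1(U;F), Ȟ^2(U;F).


Ȟ^0(U;F) ≅ Z, Ȟ^1(U;F) ≅ Z, Ȟ^2(U;F) ≅ 0

nerve of the cover:
  U12={c} U13={d} U23={a}
C dims 3,3; δ0: rk 2, SNF 1^2
Ȟ^0 = (3 − 2) − 0 = 1, so Ȟ^0 ≅ Z
Ȟ^1 = (3 − 0) − 2 = 1, so Ȟ^1 ≅ Z
Ȟ^2 = (0 − 0) − 0 = 0, so Ȟ^2 ≅ 0


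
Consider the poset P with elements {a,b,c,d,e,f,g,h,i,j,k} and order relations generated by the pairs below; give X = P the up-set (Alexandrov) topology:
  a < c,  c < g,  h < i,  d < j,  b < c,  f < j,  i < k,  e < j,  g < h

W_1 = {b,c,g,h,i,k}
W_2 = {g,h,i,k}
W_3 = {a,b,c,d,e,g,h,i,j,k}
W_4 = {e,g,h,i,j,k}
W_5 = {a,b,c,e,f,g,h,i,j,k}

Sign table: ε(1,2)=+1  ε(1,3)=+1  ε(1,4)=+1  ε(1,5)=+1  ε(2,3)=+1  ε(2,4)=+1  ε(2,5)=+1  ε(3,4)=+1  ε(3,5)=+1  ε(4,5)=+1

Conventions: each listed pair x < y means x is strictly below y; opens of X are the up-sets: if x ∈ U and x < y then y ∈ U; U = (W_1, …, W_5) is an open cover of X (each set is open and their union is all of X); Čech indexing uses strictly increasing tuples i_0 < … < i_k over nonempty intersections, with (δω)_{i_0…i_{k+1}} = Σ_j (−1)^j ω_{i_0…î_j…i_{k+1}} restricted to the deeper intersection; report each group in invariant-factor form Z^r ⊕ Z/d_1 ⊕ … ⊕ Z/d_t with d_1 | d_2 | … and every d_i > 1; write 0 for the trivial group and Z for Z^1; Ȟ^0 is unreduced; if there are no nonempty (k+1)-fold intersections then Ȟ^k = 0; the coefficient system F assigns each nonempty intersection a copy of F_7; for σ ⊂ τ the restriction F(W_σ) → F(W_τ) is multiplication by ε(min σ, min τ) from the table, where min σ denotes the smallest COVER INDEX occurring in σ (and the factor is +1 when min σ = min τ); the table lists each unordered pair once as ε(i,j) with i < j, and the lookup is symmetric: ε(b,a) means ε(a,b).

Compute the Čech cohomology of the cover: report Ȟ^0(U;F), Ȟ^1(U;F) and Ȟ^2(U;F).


nerve simplices:
  W12={g,h,i,k} W13={b,c,g,h,i,k} W14={g,h,i,k} W15={b,c,g,h,i,k} W23={g,h,i,k} W24={g,h,i,k} W25={g,h,i,k} W34={e,g,h,i,j,k} W35={a,b,c,e,g,h,i,j,k} W45={e,g,h,i,j,k}
  W123={g,h,i,k} W124={g,h,i,k} W125={g,h,i,k} W134={g,h,i,k} W135={b,c,g,h,i,k} W145={g,h,i,k} W234={g,h,i,k} W235={g,h,i,k} W245={g,h,i,k} W345={e,g,h,i,j,k}
  W1234={g,h,i,k} W1235={g,h,i,k} W1245={g,h,i,k} W1345={g,h,i,k} W2345={g,h,i,k}
  W12345={g,h,i,k}
C dims 5,10,10,5; δ0: rk_F7 4; δ1: rk_F7 6; δ2: rk_F7 4
degree 0: 5−4−0 = 1 → Ȟ^0 ≅ Z/7
degree 1: 10−6−4 = 0 → Ȟ^1 ≅ 0
degree 2: 10−4−6 = 0 → Ȟ^2 ≅ 0

Ȟ^0(U;F) ≅ Z/7, Ȟ^1(U;F) ≅ 0 and Ȟ^2(U;F) ≅ 0


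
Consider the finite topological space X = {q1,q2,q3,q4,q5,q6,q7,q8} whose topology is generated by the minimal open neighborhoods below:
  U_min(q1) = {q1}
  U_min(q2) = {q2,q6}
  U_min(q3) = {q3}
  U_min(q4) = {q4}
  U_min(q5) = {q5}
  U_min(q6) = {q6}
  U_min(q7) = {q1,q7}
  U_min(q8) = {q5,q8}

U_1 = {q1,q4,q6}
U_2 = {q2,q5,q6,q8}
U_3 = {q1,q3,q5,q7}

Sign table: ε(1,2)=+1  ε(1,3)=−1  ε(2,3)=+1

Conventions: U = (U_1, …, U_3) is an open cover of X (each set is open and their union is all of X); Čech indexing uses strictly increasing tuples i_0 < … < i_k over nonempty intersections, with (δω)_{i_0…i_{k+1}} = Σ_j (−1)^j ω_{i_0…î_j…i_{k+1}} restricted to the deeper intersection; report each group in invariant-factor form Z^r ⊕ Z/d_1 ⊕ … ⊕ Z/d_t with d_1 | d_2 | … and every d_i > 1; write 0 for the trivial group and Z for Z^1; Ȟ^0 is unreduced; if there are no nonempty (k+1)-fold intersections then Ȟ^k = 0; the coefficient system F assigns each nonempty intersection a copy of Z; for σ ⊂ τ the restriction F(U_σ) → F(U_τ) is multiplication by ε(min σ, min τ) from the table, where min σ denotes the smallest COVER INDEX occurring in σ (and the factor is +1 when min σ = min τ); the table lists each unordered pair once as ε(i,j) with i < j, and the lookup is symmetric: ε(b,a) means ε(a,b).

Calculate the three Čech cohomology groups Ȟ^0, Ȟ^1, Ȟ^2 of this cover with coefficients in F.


Ȟ^0(U;F) ≅ 0,  Ȟ^1(U;F) ≅ Z/2,  Ȟ^2(U;F) ≅ 0

nonempty intersections:
  U12={q6} U13={q1} U23={q5}
C dims 3,3; δ0: rk 3, SNF 1^2·2
Ȟ^0: (3−3)−0=0 ⇒ 0
Ȟ^1: (3−0)−3=0 plus torsion [2] ⇒ Z/2
Ȟ^2: (0−0)−0=0 ⇒ 0


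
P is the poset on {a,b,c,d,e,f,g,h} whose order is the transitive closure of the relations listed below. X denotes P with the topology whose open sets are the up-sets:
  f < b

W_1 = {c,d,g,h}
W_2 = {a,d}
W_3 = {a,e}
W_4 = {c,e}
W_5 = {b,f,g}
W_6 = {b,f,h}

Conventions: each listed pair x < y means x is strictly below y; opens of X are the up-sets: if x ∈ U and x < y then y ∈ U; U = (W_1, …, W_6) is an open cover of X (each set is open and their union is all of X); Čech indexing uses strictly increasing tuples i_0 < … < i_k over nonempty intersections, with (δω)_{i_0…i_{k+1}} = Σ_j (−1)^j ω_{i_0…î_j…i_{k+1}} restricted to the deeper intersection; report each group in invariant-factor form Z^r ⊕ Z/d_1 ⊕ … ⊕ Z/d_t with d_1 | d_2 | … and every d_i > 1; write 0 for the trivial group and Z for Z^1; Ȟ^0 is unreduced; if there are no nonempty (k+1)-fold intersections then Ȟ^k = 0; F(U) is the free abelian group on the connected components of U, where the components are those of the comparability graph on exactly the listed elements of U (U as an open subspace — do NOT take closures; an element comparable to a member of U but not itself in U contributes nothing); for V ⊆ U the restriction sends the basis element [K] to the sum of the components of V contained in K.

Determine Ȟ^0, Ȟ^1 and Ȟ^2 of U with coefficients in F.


nonempty intersections:
  W12={d} W14={c} W15={g} W16={h} W23={a} W34={e} W56={b,f}
components per intersection:
  W1: {c} {d} {g} {h}
  W2: {a} {d}
  W3: {a} {e}
  W4: {c} {e}
  W5: {b,f} {g}
  W6: {b,f} {h}
  W12: {d}
  W14: {c}
  W15: {g}
  W16: {h}
  W23: {a}
  W34: {e}
  W56: {b,f}
C dims 14,7; δ0: rk 7, SNF 1^7
Ȟ^0: (14−7)−0=7 ⇒ Z^7
Ȟ^1: (7−0)−7=0 ⇒ 0
Ȟ^2: (0−0)−0=0 ⇒ 0

Ȟ^0 = Z^7, Ȟ^1 = 0, Ȟ^2 = 0


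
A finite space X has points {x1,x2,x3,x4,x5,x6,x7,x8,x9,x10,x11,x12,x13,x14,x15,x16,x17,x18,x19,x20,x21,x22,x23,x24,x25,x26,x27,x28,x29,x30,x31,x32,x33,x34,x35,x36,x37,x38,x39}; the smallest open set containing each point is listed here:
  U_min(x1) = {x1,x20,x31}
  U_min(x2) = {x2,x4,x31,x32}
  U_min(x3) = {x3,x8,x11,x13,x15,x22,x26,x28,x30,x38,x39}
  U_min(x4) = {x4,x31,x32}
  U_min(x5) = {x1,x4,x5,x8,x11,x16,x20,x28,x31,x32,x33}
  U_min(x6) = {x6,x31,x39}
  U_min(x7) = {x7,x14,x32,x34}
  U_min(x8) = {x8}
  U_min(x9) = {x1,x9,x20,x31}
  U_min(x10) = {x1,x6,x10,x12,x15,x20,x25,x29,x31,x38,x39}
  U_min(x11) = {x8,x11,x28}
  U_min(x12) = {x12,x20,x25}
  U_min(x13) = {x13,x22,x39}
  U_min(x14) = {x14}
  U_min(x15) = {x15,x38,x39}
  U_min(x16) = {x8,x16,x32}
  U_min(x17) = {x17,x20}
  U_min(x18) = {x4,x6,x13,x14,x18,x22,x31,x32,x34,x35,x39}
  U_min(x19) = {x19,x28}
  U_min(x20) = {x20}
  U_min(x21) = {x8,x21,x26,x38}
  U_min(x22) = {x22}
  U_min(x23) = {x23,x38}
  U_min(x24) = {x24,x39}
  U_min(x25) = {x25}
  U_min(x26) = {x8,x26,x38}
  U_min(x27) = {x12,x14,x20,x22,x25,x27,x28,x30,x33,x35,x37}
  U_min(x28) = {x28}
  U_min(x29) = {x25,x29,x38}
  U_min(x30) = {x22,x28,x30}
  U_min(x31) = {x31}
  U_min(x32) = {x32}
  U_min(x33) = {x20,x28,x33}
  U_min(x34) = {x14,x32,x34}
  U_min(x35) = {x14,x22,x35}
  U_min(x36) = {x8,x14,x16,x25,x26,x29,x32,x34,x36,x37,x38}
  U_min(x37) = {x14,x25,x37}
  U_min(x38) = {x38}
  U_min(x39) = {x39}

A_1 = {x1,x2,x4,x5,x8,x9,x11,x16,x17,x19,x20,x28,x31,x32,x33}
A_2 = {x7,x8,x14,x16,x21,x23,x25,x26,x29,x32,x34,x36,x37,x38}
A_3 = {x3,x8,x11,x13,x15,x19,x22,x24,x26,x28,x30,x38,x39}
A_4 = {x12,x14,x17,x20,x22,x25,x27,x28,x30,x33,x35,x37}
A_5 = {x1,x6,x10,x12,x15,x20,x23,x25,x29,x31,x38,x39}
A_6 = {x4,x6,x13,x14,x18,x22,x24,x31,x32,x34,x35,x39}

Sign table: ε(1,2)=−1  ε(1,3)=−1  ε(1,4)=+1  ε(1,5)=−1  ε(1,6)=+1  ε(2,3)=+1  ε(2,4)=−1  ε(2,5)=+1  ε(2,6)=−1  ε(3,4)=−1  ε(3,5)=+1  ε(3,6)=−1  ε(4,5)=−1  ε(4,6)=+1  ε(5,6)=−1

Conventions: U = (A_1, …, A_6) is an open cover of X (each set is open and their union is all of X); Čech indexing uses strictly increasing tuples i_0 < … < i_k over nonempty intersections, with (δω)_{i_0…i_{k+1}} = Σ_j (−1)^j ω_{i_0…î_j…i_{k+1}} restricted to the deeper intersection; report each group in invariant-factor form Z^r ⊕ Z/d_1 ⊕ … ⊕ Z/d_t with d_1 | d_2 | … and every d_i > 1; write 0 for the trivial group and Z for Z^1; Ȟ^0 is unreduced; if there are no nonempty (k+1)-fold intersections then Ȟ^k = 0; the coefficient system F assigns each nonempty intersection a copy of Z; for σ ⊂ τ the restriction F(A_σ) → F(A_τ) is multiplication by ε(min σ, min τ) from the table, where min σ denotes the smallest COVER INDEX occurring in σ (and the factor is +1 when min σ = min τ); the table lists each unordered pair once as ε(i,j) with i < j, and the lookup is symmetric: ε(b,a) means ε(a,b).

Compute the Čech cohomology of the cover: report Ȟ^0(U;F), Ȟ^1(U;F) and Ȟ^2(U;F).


Ȟ^0 = Z; Ȟ^1 = 0; Ȟ^2 = Z/2

cover nerve:
  A12={x8,x16,x32} A13={x8,x11,x19,x28} A14={x17,x20,x28,x33} A15={x1,x20,x31} A16={x4,x31,x32} A23={x8,x26,x38} A24={x14,x25,x37} A25={x23,x25,x29,x38} A26={x14,x32,x34} A34={x22,x28,x30} A35={x15,x38,x39} A36={x13,x22,x24,x39} A45={x12,x20,x25} A46={x14,x22,x35} A56={x6,x31,x39}
  A123={x8} A126={x32} A134={x28} A145={x20} A156={x31} A235={x38} A245={x25} A246={x14} A346={x22} A356={x39}
C dims 6,15,10; δ0: rk 5, SNF 1^5; δ1: rk 10, SNF 1^9·2
Ȟ^0: (6−5)−0=1 ⇒ Z
Ȟ^1: (15−10)−5=0 ⇒ 0
Ȟ^2: (10−0)−10=0 plus torsion [2] ⇒ Z/2


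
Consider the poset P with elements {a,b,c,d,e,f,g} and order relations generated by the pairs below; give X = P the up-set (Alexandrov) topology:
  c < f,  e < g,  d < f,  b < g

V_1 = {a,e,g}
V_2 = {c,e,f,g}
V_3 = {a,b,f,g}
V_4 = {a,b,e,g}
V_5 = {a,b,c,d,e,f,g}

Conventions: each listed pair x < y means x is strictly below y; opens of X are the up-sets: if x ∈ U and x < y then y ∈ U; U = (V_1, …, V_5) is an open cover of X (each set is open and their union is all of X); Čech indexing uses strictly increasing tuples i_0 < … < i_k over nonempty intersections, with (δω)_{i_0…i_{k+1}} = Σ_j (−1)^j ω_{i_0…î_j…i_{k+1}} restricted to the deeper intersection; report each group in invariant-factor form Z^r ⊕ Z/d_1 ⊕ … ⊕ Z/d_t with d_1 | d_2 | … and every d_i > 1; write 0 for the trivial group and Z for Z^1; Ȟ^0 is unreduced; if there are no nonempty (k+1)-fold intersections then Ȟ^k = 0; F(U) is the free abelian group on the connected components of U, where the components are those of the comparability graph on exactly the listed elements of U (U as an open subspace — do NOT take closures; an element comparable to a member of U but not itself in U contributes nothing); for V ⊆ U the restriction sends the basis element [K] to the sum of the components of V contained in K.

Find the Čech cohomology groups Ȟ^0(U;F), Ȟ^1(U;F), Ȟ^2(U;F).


nonempty overlaps:
  V12={e,g} V13={a,g} V14={a,e,g} V15={a,e,g} V23={f,g} V24={e,g} V25={c,e,f,g} V34={a,b,g} V35={a,b,f,g} V45={a,b,e,g}
  V123={g} V124={e,g} V125={e,g} V134={a,g} V135={a,g} V145={a,e,g} V234={g} V235={f,g} V245={e,g} V345={a,b,g}
  V1234={g} V1235={g} V1245={e,g} V1345={a,g} V2345={g}
  V12345={g}
components per intersection:
  V1: {a} {e,g}
  V2: {c,f} {e,g}
  V3: {a} {b,g} {f}
  V4: {a} {b,e,g}
  V5: {a} {b,e,g} {c,d,f}
  V12: {e,g}
  V13: {a} {g}
  V14: {a} {e,g}
  V15: {a} {e,g}
  V23: {f} {g}
  V24: {e,g}
  V25: {c,f} {e,g}
  V34: {a} {b,g}
  V35: {a} {b,g} {f}
  V45: {a} {b,e,g}
  V123: {g}
  V124: {e,g}
  V125: {e,g}
  V134: {a} {g}
  V135: {a} {g}
  V145: {a} {e,g}
  V234: {g}
  V235: {f} {g}
  V245: {e,g}
  V345: {a} {b,g}
  V1234: {g}
  V1235: {g}
  V1245: {e,g}
  V1345: {a} {g}
  V2345: {g}
  V12345: {g}
C dims 12,19,15,6; δ0: rk 9, SNF 1^9; δ1: rk 10, SNF 1^10; δ2: rk 5, SNF 1^5
degree 0: 12−9−0 = 3 → Ȟ^0 ≅ Z^3
degree 1: 19−10−9 = 0 → Ȟ^1 ≅ 0
degree 2: 15−5−10 = 0 → Ȟ^2 ≅ 0

Ȟ^0 = Z^3,  Ȟ^1 = 0,  Ȟ^2 = 0


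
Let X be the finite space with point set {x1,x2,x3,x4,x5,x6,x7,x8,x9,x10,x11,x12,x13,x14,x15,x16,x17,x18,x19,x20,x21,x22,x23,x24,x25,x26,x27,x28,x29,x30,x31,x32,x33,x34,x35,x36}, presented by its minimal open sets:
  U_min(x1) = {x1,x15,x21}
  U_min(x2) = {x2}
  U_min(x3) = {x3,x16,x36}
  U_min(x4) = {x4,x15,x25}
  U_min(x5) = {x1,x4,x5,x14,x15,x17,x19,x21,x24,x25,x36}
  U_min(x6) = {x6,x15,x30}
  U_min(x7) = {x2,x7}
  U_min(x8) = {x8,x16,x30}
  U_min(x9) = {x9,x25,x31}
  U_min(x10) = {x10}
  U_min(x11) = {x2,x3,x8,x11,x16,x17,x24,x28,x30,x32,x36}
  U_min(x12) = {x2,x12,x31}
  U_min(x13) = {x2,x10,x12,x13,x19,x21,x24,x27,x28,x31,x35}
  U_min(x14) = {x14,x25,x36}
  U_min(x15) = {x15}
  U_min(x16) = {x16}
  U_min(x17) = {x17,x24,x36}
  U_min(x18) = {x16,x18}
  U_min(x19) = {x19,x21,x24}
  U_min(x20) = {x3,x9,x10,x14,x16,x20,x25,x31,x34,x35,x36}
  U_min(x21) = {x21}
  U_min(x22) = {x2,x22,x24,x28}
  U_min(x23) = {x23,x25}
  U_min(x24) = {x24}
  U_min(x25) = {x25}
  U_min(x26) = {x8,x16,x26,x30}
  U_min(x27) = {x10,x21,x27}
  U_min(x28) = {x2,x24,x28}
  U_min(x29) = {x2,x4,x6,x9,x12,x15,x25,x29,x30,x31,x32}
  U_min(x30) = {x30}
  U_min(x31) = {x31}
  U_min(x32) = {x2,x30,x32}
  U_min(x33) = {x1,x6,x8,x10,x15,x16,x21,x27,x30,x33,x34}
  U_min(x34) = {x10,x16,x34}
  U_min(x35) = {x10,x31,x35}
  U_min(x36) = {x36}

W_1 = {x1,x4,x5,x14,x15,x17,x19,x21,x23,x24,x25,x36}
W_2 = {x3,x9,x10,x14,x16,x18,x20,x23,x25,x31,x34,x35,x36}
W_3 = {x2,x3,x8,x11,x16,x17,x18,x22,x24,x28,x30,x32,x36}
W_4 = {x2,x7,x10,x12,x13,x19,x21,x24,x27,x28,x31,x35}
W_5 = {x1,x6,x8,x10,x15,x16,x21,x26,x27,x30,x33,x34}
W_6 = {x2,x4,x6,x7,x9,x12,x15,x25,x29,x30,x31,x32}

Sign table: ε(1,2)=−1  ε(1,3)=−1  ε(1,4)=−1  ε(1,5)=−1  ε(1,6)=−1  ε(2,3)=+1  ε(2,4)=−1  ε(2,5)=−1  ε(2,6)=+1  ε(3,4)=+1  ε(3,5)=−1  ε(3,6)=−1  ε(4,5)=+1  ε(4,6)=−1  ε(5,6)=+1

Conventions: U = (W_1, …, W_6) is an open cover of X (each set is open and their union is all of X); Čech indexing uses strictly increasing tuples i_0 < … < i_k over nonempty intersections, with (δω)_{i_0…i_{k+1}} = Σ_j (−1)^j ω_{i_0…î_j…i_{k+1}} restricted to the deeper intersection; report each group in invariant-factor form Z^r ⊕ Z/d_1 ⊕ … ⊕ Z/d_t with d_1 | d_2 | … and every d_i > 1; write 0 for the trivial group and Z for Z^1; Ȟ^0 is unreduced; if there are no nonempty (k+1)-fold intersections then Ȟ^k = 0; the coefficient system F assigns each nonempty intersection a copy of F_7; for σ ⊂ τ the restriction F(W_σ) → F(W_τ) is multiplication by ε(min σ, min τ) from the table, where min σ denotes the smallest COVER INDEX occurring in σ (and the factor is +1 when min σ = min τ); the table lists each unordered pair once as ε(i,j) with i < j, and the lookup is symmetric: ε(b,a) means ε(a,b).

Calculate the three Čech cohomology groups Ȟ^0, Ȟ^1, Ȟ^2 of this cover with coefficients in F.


intersection data:
  W12={x14,x23,x25,x36} W13={x17,x24,x36} W14={x19,x21,x24} W15={x1,x15,x21} W16={x4,x15,x25} W23={x3,x16,x18,x36} W24={x10,x31,x35} W25={x10,x16,x34} W26={x9,x25,x31} W34={x2,x24,x28} W35={x8,x16,x30} W36={x2,x30,x32} W45={x10,x21,x27} W46={x2,x7,x12,x31} W56={x6,x15,x30}
  W123={x36} W126={x25} W134={x24} W145={x21} W156={x15} W235={x16} W245={x10} W246={x31} W346={x2} W356={x30}
C dims 6,15,10; δ0: rk_F7 6; δ1: rk_F7 9
Ȟ^0 = (6 − 6) − 0 = 0, so Ȟ^0 ≅ 0
Ȟ^1 = (15 − 9) − 6 = 0, so Ȟ^1 ≅ 0
Ȟ^2 = (10 − 0) − 9 = 1, so Ȟ^2 ≅ Z/7

Ȟ^0 = 0; Ȟ^1 = 0; Ȟ^2 = Z/7


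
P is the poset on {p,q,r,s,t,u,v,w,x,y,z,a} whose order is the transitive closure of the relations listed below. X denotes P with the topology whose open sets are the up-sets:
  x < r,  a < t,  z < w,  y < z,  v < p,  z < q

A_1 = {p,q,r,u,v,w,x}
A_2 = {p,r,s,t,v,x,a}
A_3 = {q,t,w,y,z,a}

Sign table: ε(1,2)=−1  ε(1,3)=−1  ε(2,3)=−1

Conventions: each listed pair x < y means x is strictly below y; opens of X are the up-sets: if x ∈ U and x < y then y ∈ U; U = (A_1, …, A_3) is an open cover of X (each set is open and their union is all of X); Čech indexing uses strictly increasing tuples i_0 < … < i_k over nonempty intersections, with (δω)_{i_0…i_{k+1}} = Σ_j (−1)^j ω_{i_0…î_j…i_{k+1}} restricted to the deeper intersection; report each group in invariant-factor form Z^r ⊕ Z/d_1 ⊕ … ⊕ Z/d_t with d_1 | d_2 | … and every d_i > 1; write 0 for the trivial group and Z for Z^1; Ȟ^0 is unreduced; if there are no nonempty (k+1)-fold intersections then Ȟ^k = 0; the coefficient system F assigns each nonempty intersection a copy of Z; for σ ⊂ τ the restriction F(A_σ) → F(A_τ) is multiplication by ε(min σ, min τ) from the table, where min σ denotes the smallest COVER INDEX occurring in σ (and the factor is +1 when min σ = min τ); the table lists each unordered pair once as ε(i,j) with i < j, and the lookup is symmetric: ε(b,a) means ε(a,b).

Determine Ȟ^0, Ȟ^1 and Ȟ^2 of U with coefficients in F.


Ȟ^0(U;F) ≅ 0, Ȟ^1(U;F) ≅ Z/2, Ȟ^2(U;F) ≅ 0

nerve of the cover:
  A12={p,r,v,x} A13={q,w} A23={t,a}
C dims 3,3; δ0: rk 3, SNF 1^2·2
Ȟ^0 = (3 − 3) − 0 = 0, so Ȟ^0 ≅ 0
Ȟ^1 = (3 − 0) − 3 = 0 plus torsion [2], so Ȟ^1 ≅ Z/2
Ȟ^2 = (0 − 0) − 0 = 0, so Ȟ^2 ≅ 0


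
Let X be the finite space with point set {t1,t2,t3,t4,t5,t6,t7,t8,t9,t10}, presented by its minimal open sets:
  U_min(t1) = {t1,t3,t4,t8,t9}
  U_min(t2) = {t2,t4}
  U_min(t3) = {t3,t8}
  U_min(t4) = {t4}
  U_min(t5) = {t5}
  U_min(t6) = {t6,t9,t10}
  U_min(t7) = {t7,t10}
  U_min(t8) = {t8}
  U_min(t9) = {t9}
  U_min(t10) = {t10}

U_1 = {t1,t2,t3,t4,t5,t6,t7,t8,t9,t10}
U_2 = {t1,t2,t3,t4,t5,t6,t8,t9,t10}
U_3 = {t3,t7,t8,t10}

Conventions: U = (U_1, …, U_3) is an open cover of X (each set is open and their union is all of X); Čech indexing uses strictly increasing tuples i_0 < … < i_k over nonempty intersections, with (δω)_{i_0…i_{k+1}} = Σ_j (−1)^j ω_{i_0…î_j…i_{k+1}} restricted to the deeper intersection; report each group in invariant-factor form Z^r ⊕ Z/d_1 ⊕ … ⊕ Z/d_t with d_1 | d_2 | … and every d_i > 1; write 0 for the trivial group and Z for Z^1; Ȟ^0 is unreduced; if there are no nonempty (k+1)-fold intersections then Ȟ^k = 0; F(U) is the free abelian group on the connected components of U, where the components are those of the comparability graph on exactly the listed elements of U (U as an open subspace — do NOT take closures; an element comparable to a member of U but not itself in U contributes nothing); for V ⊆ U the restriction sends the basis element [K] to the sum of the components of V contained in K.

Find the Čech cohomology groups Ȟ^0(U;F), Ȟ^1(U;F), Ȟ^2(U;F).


Ȟ^0 ≅ Z^2, Ȟ^1 ≅ 0, Ȟ^2 ≅ 0

nonempty overlaps:
  U12={t1,t2,t3,t4,t5,t6,t8,t9,t10} U13={t3,t7,t8,t10} U23={t3,t8,t10}
  U123={t3,t8,t10}
components per intersection:
  U1: {t1,t2,t3,t4,t6,t7,t8,t9,t10} {t5}
  U2: {t1,t2,t3,t4,t6,t8,t9,t10} {t5}
  U3: {t3,t8} {t7,t10}
  U12: {t1,t2,t3,t4,t6,t8,t9,t10} {t5}
  U13: {t3,t8} {t7,t10}
  U23: {t3,t8} {t10}
  U123: {t3,t8} {t10}
C dims 6,6,2; δ0: rk 4, SNF 1^4; δ1: rk 2, SNF 1^2
degree 0: 6−4−0 = 2 → Ȟ^0 ≅ Z^2
degree 1: 6−2−4 = 0 → Ȟ^1 ≅ 0
degree 2: 2−0−2 = 0 → Ȟ^2 ≅ 0


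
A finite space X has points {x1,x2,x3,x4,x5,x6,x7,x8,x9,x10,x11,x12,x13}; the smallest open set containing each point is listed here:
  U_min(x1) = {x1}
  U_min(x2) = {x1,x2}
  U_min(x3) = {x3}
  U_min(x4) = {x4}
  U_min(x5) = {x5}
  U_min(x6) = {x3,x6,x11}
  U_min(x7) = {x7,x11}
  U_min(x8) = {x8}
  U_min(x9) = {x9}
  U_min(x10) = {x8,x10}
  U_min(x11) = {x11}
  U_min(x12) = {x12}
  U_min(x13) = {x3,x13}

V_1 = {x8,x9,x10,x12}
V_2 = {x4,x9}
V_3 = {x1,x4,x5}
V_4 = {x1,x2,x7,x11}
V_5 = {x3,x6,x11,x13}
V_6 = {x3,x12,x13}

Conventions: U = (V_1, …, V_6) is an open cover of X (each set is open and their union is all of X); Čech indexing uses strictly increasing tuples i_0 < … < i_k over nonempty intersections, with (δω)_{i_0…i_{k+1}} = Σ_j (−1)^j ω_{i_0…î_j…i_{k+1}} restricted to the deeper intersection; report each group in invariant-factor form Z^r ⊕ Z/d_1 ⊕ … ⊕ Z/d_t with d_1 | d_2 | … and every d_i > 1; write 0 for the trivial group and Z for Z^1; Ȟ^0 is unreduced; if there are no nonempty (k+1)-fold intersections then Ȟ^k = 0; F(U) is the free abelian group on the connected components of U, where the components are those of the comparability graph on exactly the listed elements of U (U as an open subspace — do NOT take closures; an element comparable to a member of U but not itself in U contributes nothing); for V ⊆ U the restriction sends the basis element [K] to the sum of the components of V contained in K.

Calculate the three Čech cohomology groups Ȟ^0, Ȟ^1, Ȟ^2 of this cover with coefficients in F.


nerve of the cover:
  V12={x9} V16={x12} V23={x4} V34={x1} V45={x11} V56={x3,x13}
components per intersection:
  V1: {x8,x10} {x9} {x12}
  V2: {x4} {x9}
  V3: {x1} {x4} {x5}
  V4: {x1,x2} {x7,x11}
  V5: {x3,x6,x11,x13}
  V6: {x3,x13} {x12}
  V12: {x9}
  V16: {x12}
  V23: {x4}
  V34: {x1}
  V45: {x11}
  V56: {x3,x13}
C dims 13,6; δ0: rk 6, SNF 1^6
Ȟ^0 = (13 − 6) − 0 = 7, so Ȟ^0 ≅ Z^7
Ȟ^1 = (6 − 0) − 6 = 0, so Ȟ^1 ≅ 0
Ȟ^2 = (0 − 0) − 0 = 0, so Ȟ^2 ≅ 0

Ȟ^0 = Z^7; Ȟ^1 = 0; Ȟ^2 = 0


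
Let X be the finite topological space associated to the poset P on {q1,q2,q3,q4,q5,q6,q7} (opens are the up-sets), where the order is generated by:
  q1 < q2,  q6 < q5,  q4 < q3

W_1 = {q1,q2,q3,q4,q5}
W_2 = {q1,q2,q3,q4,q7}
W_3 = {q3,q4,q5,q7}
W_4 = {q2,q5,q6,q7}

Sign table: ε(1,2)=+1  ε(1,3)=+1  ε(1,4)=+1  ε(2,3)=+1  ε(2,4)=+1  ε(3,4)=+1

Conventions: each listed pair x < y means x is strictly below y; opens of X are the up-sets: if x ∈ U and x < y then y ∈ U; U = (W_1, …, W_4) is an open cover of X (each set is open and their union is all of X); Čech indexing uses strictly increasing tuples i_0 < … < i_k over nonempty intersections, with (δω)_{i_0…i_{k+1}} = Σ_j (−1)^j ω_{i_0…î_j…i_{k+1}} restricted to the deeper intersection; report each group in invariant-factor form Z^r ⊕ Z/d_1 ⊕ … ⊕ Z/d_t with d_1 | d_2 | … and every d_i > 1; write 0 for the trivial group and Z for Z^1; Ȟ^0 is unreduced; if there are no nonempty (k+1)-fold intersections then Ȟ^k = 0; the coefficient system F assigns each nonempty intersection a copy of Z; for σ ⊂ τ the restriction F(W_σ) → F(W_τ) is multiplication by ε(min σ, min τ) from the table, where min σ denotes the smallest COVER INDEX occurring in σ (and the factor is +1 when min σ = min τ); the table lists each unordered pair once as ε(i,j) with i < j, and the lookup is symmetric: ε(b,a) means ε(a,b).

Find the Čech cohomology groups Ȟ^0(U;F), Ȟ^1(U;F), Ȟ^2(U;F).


nonempty intersections:
  W12={q1,q2,q3,q4} W13={q3,q4,q5} W14={q2,q5} W23={q3,q4,q7} W24={q2,q7} W34={q5,q7}
  W123={q3,q4} W124={q2} W134={q5} W234={q7}
C dims 4,6,4; δ0: rk 3, SNF 1^3; δ1: rk 3, SNF 1^3
Ȟ^0: (4−3)−0=1 ⇒ Z
Ȟ^1: (6−3)−3=0 ⇒ 0
Ȟ^2: (4−0)−3=1 ⇒ Z

Ȟ^0 ≅ Z, Ȟ^1 ≅ 0 and Ȟ^2 ≅ Z


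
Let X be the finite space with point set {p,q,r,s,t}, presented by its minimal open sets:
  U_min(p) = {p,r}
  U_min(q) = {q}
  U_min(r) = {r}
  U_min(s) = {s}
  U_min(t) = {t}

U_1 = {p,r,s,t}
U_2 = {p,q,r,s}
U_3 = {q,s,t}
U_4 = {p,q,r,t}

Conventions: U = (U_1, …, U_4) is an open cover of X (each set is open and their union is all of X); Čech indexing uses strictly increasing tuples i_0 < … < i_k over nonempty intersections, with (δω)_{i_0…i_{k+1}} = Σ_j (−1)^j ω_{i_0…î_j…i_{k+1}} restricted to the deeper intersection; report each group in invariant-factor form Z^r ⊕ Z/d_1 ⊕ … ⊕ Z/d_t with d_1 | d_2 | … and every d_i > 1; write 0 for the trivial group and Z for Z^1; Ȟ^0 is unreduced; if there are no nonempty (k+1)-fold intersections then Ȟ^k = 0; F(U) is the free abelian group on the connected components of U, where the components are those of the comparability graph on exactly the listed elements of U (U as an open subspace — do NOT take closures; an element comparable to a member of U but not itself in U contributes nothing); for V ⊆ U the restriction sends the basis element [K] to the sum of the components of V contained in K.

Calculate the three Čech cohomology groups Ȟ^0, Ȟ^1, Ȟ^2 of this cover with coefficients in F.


Ȟ^0(U;F) ≅ Z^4, Ȟ^1(U;F) ≅ 0 and Ȟ^2(U;F) ≅ 0

nonempty overlaps:
  U12={p,r,s} U13={s,t} U14={p,r,t} U23={q,s} U24={p,q,r} U34={q,t}
  U123={s} U124={p,r} U134={t} U234={q}
components per intersection:
  U1: {p,r} {s} {t}
  U2: {p,r} {q} {s}
  U3: {q} {s} {t}
  U4: {p,r} {q} {t}
  U12: {p,r} {s}
  U13: {s} {t}
  U14: {p,r} {t}
  U23: {q} {s}
  U24: {p,r} {q}
  U34: {q} {t}
  U123: {s}
  U124: {p,r}
  U134: {t}
  U234: {q}
C dims 12,12,4; δ0: rk 8, SNF 1^8; δ1: rk 4, SNF 1^4
degree 0: 12−8−0 = 4 → Ȟ^0 ≅ Z^4
degree 1: 12−4−8 = 0 → Ȟ^1 ≅ 0
degree 2: 4−0−4 = 0 → Ȟ^2 ≅ 0


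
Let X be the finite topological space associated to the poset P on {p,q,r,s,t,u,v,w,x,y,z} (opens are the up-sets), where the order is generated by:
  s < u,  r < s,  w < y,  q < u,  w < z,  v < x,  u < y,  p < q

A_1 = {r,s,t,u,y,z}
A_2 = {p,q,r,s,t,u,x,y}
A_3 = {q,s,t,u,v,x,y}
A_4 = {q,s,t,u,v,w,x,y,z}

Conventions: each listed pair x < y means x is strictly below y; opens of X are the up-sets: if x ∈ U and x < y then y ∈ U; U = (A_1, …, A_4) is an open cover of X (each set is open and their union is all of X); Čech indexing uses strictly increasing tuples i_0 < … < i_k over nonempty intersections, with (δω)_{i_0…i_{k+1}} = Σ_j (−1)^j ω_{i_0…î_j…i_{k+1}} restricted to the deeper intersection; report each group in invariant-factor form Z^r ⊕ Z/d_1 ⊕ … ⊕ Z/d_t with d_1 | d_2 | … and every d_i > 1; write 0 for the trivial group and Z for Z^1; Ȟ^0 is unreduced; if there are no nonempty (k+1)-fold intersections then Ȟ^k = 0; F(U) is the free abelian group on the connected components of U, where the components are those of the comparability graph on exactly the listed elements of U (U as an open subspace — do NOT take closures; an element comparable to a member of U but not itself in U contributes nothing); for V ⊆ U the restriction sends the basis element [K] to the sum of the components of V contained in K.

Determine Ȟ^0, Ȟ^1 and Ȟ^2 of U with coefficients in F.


Ȟ^0(U;F) ≅ Z^3, Ȟ^1(U;F) ≅ 0, Ȟ^2(U;F) ≅ 0

nonempty intersections:
  A12={r,s,t,u,y} A13={s,t,u,y} A14={s,t,u,y,z} A23={q,s,t,u,x,y} A24={q,s,t,u,x,y} A34={q,s,t,u,v,x,y}
  A123={s,t,u,y} A124={s,t,u,y} A134={s,t,u,y} A234={q,s,t,u,x,y}
  A1234={s,t,u,y}
components per intersection:
  A1: {r,s,u,y} {t} {z}
  A2: {p,q,r,s,u,y} {t} {x}
  A3: {q,s,u,y} {t} {v,x}
  A4: {q,s,u,w,y,z} {t} {v,x}
  A12: {r,s,u,y} {t}
  A13: {s,u,y} {t}
  A14: {s,u,y} {t} {z}
  A23: {q,s,u,y} {t} {x}
  A24: {q,s,u,y} {t} {x}
  A34: {q,s,u,y} {t} {v,x}
  A123: {s,u,y} {t}
  A124: {s,u,y} {t}
  A134: {s,u,y} {t}
  A234: {q,s,u,y} {t} {x}
  A1234: {s,u,y} {t}
C dims 12,16,9,2; δ0: rk 9, SNF 1^9; δ1: rk 7, SNF 1^7; δ2: rk 2, SNF 1^2
Ȟ^0: (12−9)−0=3 ⇒ Z^3
Ȟ^1: (16−7)−9=0 ⇒ 0
Ȟ^2: (9−2)−7=0 ⇒ 0


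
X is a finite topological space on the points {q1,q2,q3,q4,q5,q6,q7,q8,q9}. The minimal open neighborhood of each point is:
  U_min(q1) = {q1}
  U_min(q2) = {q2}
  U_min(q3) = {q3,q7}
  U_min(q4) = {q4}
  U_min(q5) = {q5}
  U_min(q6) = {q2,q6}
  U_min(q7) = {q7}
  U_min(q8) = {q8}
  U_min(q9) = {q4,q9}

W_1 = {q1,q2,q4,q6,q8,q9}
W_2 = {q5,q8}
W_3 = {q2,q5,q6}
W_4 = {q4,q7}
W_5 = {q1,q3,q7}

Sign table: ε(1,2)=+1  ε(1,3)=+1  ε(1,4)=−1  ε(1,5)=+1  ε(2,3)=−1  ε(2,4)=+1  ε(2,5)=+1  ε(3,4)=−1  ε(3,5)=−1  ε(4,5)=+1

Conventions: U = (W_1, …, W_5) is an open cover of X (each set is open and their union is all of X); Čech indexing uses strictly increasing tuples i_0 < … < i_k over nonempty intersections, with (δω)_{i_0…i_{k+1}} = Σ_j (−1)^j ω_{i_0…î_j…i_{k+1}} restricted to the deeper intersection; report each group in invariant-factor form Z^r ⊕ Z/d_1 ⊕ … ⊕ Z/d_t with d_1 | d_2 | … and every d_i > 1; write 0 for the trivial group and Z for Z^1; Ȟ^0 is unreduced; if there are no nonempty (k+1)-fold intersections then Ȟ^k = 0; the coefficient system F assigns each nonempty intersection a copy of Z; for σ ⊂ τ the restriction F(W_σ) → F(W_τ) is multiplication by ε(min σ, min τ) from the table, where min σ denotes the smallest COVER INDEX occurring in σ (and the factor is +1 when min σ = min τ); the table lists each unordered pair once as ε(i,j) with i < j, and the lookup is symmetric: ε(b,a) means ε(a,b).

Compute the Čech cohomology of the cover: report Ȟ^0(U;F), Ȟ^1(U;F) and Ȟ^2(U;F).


Ȟ^0 = 0, Ȟ^1 = Z ⊕ Z/2, Ȟ^2 = 0

nerve of the cover:
  W12={q8} W13={q2,q6} W14={q4} W15={q1} W23={q5} W45={q7}
C dims 5,6; δ0: rk 5, SNF 1^4·2
Ȟ^0 = (5 − 5) − 0 = 0, so Ȟ^0 ≅ 0
Ȟ^1 = (6 − 0) − 5 = 1 plus torsion [2], so Ȟ^1 ≅ Z ⊕ Z/2
Ȟ^2 = (0 − 0) − 0 = 0, so Ȟ^2 ≅ 0


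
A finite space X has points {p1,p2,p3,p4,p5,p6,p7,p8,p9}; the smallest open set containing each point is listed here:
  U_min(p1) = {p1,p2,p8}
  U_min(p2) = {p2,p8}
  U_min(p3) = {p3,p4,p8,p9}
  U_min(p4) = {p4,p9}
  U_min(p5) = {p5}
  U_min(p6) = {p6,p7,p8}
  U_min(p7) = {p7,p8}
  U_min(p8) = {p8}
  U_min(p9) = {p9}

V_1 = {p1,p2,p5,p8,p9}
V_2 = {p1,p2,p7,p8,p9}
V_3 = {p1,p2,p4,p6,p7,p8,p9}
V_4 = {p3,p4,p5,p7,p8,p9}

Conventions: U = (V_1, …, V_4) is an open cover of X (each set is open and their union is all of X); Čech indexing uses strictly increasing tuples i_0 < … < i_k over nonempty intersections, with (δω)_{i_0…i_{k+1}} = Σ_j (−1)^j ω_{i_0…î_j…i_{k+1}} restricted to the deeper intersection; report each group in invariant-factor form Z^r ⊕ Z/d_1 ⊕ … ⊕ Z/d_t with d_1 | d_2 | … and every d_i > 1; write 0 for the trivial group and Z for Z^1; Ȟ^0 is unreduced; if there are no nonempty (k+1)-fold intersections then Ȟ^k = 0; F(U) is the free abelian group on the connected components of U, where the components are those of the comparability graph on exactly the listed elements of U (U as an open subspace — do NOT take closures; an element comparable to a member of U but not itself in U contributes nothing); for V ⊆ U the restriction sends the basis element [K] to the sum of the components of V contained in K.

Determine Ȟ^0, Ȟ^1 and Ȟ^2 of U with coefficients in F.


nerve of the cover:
  V12={p1,p2,p8,p9} V13={p1,p2,p8,p9} V14={p5,p8,p9} V23={p1,p2,p7,p8,p9} V24={p7,p8,p9} V34={p4,p7,p8,p9}
  V123={p1,p2,p8,p9} V124={p8,p9} V134={p8,p9} V234={p7,p8,p9}
  V1234={p8,p9}
components per intersection:
  V1: {p1,p2,p8} {p5} {p9}
  V2: {p1,p2,p7,p8} {p9}
  V3: {p1,p2,p6,p7,p8} {p4,p9}
  V4: {p3,p4,p7,p8,p9} {p5}
  V12: {p1,p2,p8} {p9}
  V13: {p1,p2,p8} {p9}
  V14: {p5} {p8} {p9}
  V23: {p1,p2,p7,p8} {p9}
  V24: {p7,p8} {p9}
  V34: {p4,p9} {p7,p8}
  V123: {p1,p2,p8} {p9}
  V124: {p8} {p9}
  V134: {p8} {p9}
  V234: {p7,p8} {p9}
  V1234: {p8} {p9}
C dims 9,13,8,2; δ0: rk 7, SNF 1^7; δ1: rk 6, SNF 1^6; δ2: rk 2, SNF 1^2
Ȟ^0 = (9 − 7) − 0 = 2, so Ȟ^0 ≅ Z^2
Ȟ^1 = (13 − 6) − 7 = 0, so Ȟ^1 ≅ 0
Ȟ^2 = (8 − 2) − 6 = 0, so Ȟ^2 ≅ 0

Ȟ^0 = Z^2,  Ȟ^1 = 0,  Ȟ^2 = 0


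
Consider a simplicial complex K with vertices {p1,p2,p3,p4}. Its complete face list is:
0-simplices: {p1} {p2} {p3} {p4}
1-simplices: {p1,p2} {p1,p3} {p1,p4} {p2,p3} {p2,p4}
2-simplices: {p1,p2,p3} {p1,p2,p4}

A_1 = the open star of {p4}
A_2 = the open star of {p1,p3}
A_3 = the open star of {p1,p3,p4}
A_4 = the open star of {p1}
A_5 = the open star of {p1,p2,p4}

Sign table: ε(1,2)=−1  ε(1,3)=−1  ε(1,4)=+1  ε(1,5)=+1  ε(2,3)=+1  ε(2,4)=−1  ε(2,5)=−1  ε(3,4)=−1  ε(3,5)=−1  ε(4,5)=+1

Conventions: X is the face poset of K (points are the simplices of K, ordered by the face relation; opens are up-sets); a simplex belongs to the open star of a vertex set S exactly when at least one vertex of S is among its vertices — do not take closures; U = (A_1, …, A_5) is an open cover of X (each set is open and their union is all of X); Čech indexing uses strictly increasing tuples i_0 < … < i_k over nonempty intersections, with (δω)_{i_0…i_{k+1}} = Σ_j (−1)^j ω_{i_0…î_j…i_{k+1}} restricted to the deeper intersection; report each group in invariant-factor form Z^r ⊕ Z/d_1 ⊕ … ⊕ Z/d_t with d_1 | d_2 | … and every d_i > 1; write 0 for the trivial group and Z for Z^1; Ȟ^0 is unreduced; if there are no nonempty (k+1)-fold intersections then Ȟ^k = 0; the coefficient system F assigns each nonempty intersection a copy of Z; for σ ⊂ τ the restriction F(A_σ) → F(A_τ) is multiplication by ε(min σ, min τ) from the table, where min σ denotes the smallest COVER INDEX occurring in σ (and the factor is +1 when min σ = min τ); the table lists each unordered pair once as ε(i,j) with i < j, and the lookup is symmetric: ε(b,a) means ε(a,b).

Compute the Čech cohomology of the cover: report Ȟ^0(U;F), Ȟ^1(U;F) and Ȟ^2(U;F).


Ȟ^0 ≅ Z, Ȟ^1 ≅ 0 and Ȟ^2 ≅ 0

cover nerve:
  A1={{p4},{p1,p4},{p2,p4},{p1,p2,p4}} A2={{p1},{p3},{p1,p2},{p1,p3},{p1,p4},{p2,p3},{p1,p2,p3},{p1,p2,p4}} A3={{p1},{p3},{p4},{p1,p2},{p1,p3},{p1,p4},{p2,p3},{p2,p4},{p1,p2,p3},{p1,p2,p4}} A4={{p1},{p1,p2},{p1,p3},{p1,p4},{p1,p2,p3},{p1,p2,p4}} A5={{p1},{p2},{p4},{p1,p2},{p1,p3},{p1,p4},{p2,p3},{p2,p4},{p1,p2,p3},{p1,p2,p4}}
  A12={{p1,p4},{p1,p2,p4}} A13={{p4},{p1,p4},{p2,p4},{p1,p2,p4}} A14={{p1,p4},{p1,p2,p4}} A15={{p4},{p1,p4},{p2,p4},{p1,p2,p4}} A23={{p1},{p3},{p1,p2},{p1,p3},{p1,p4},{p2,p3},{p1,p2,p3},{p1,p2,p4}} A24={{p1},{p1,p2},{p1,p3},{p1,p4},{p1,p2,p3},{p1,p2,p4}} A25={{p1},{p1,p2},{p1,p3},{p1,p4},{p2,p3},{p1,p2,p3},{p1,p2,p4}} A34={{p1},{p1,p2},{p1,p3},{p1,p4},{p1,p2,p3},{p1,p2,p4}} A35={{p1},{p4},{p1,p2},{p1,p3},{p1,p4},{p2,p3},{p2,p4},{p1,p2,p3},{p1,p2,p4}} A45={{p1},{p1,p2},{p1,p3},{p1,p4},{p1,p2,p3},{p1,p2,p4}}
  A123={{p1,p4},{p1,p2,p4}} A124={{p1,p4},{p1,p2,p4}} A125={{p1,p4},{p1,p2,p4}} A134={{p1,p4},{p1,p2,p4}} A135={{p4},{p1,p4},{p2,p4},{p1,p2,p4}} A145={{p1,p4},{p1,p2,p4}} A234={{p1},{p1,p2},{p1,p3},{p1,p4},{p1,p2,p3},{p1,p2,p4}} A235={{p1},{p1,p2},{p1,p3},{p1,p4},{p2,p3},{p1,p2,p3},{p1,p2,p4}} A245={{p1},{p1,p2},{p1,p3},{p1,p4},{p1,p2,p3},{p1,p2,p4}} A345={{p1},{p1,p2},{p1,p3},{p1,p4},{p1,p2,p3},{p1,p2,p4}}
  A1234={{p1,p4},{p1,p2,p4}} A1235={{p1,p4},{p1,p2,p4}} A1245={{p1,p4},{p1,p2,p4}} A1345={{p1,p4},{p1,p2,p4}} A2345={{p1},{p1,p2},{p1,p3},{p1,p4},{p1,p2,p3},{p1,p2,p4}}
  A12345={{p1,p4},{p1,p2,p4}}
C dims 5,10,10,5; δ0: rk 4, SNF 1^4; δ1: rk 6, SNF 1^6; δ2: rk 4, SNF 1^4
Ȟ^0: (5−4)−0=1 ⇒ Z
Ȟ^1: (10−6)−4=0 ⇒ 0
Ȟ^2: (10−4)−6=0 ⇒ 0
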